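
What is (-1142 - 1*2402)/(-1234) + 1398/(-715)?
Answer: 404414/441155 ≈ 0.91672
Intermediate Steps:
(-1142 - 1*2402)/(-1234) + 1398/(-715) = (-1142 - 2402)*(-1/1234) + 1398*(-1/715) = -3544*(-1/1234) - 1398/715 = 1772/617 - 1398/715 = 404414/441155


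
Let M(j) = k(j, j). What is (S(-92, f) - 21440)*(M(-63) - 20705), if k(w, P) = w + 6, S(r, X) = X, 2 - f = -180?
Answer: 441358596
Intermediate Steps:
f = 182 (f = 2 - 1*(-180) = 2 + 180 = 182)
k(w, P) = 6 + w
M(j) = 6 + j
(S(-92, f) - 21440)*(M(-63) - 20705) = (182 - 21440)*((6 - 63) - 20705) = -21258*(-57 - 20705) = -21258*(-20762) = 441358596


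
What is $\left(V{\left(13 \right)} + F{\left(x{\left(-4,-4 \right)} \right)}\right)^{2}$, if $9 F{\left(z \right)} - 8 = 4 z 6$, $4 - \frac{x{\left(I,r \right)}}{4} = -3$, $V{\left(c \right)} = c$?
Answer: $\frac{635209}{81} \approx 7842.1$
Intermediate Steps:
$x{\left(I,r \right)} = 28$ ($x{\left(I,r \right)} = 16 - -12 = 16 + 12 = 28$)
$F{\left(z \right)} = \frac{8}{9} + \frac{8 z}{3}$ ($F{\left(z \right)} = \frac{8}{9} + \frac{4 z 6}{9} = \frac{8}{9} + \frac{24 z}{9} = \frac{8}{9} + \frac{8 z}{3}$)
$\left(V{\left(13 \right)} + F{\left(x{\left(-4,-4 \right)} \right)}\right)^{2} = \left(13 + \left(\frac{8}{9} + \frac{8}{3} \cdot 28\right)\right)^{2} = \left(13 + \left(\frac{8}{9} + \frac{224}{3}\right)\right)^{2} = \left(13 + \frac{680}{9}\right)^{2} = \left(\frac{797}{9}\right)^{2} = \frac{635209}{81}$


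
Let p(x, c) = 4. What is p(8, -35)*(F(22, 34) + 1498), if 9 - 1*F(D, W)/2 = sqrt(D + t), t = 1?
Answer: 6064 - 8*sqrt(23) ≈ 6025.6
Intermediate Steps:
F(D, W) = 18 - 2*sqrt(1 + D) (F(D, W) = 18 - 2*sqrt(D + 1) = 18 - 2*sqrt(1 + D))
p(8, -35)*(F(22, 34) + 1498) = 4*((18 - 2*sqrt(1 + 22)) + 1498) = 4*((18 - 2*sqrt(23)) + 1498) = 4*(1516 - 2*sqrt(23)) = 6064 - 8*sqrt(23)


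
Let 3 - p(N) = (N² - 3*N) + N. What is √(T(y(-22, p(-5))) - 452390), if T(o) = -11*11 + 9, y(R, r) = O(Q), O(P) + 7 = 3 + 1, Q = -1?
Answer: 3*I*√50278 ≈ 672.68*I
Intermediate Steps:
p(N) = 3 - N² + 2*N (p(N) = 3 - ((N² - 3*N) + N) = 3 - (N² - 2*N) = 3 + (-N² + 2*N) = 3 - N² + 2*N)
O(P) = -3 (O(P) = -7 + (3 + 1) = -7 + 4 = -3)
y(R, r) = -3
T(o) = -112 (T(o) = -121 + 9 = -112)
√(T(y(-22, p(-5))) - 452390) = √(-112 - 452390) = √(-452502) = 3*I*√50278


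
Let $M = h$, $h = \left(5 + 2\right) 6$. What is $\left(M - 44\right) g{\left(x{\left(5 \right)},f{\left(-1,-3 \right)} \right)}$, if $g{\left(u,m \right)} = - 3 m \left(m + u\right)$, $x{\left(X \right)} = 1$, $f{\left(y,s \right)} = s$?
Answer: $36$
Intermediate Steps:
$h = 42$ ($h = 7 \cdot 6 = 42$)
$M = 42$
$g{\left(u,m \right)} = - 3 m \left(m + u\right)$
$\left(M - 44\right) g{\left(x{\left(5 \right)},f{\left(-1,-3 \right)} \right)} = \left(42 - 44\right) \left(\left(-3\right) \left(-3\right) \left(-3 + 1\right)\right) = - 2 \left(\left(-3\right) \left(-3\right) \left(-2\right)\right) = \left(-2\right) \left(-18\right) = 36$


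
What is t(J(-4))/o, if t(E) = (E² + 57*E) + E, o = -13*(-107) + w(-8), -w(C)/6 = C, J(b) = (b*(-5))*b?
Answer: 1760/1439 ≈ 1.2231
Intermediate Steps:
J(b) = -5*b² (J(b) = (-5*b)*b = -5*b²)
w(C) = -6*C
o = 1439 (o = -13*(-107) - 6*(-8) = 1391 + 48 = 1439)
t(E) = E² + 58*E
t(J(-4))/o = ((-5*(-4)²)*(58 - 5*(-4)²))/1439 = ((-5*16)*(58 - 5*16))*(1/1439) = -80*(58 - 80)*(1/1439) = -80*(-22)*(1/1439) = 1760*(1/1439) = 1760/1439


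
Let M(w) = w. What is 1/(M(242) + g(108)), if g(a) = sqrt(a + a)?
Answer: 121/29174 - 3*sqrt(6)/29174 ≈ 0.0038956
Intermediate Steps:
g(a) = sqrt(2)*sqrt(a) (g(a) = sqrt(2*a) = sqrt(2)*sqrt(a))
1/(M(242) + g(108)) = 1/(242 + sqrt(2)*sqrt(108)) = 1/(242 + sqrt(2)*(6*sqrt(3))) = 1/(242 + 6*sqrt(6))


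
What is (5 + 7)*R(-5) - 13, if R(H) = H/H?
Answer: -1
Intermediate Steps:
R(H) = 1
(5 + 7)*R(-5) - 13 = (5 + 7)*1 - 13 = 12*1 - 13 = 12 - 13 = -1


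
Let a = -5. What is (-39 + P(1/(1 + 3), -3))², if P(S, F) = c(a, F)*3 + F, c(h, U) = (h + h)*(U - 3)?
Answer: 19044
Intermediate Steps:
c(h, U) = 2*h*(-3 + U) (c(h, U) = (2*h)*(-3 + U) = 2*h*(-3 + U))
P(S, F) = 90 - 29*F (P(S, F) = (2*(-5)*(-3 + F))*3 + F = (30 - 10*F)*3 + F = (90 - 30*F) + F = 90 - 29*F)
(-39 + P(1/(1 + 3), -3))² = (-39 + (90 - 29*(-3)))² = (-39 + (90 + 87))² = (-39 + 177)² = 138² = 19044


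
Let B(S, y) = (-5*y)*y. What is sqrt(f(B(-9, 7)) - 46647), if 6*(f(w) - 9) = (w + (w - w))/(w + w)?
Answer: I*sqrt(1678965)/6 ≈ 215.96*I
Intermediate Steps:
B(S, y) = -5*y**2
f(w) = 109/12 (f(w) = 9 + ((w + (w - w))/(w + w))/6 = 9 + ((w + 0)/((2*w)))/6 = 9 + (w*(1/(2*w)))/6 = 9 + (1/6)*(1/2) = 9 + 1/12 = 109/12)
sqrt(f(B(-9, 7)) - 46647) = sqrt(109/12 - 46647) = sqrt(-559655/12) = I*sqrt(1678965)/6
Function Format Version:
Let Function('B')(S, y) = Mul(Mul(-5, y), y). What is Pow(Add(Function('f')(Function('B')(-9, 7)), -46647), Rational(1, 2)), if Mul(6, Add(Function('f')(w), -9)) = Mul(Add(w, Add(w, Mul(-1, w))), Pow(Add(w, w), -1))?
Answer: Mul(Rational(1, 6), I, Pow(1678965, Rational(1, 2))) ≈ Mul(215.96, I)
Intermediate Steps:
Function('B')(S, y) = Mul(-5, Pow(y, 2))
Function('f')(w) = Rational(109, 12) (Function('f')(w) = Add(9, Mul(Rational(1, 6), Mul(Add(w, Add(w, Mul(-1, w))), Pow(Add(w, w), -1)))) = Add(9, Mul(Rational(1, 6), Mul(Add(w, 0), Pow(Mul(2, w), -1)))) = Add(9, Mul(Rational(1, 6), Mul(w, Mul(Rational(1, 2), Pow(w, -1))))) = Add(9, Mul(Rational(1, 6), Rational(1, 2))) = Add(9, Rational(1, 12)) = Rational(109, 12))
Pow(Add(Function('f')(Function('B')(-9, 7)), -46647), Rational(1, 2)) = Pow(Add(Rational(109, 12), -46647), Rational(1, 2)) = Pow(Rational(-559655, 12), Rational(1, 2)) = Mul(Rational(1, 6), I, Pow(1678965, Rational(1, 2)))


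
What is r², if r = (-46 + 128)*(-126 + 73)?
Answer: 18887716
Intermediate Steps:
r = -4346 (r = 82*(-53) = -4346)
r² = (-4346)² = 18887716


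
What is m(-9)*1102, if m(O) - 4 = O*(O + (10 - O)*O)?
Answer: 1789648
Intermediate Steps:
m(O) = 4 + O*(O + O*(10 - O)) (m(O) = 4 + O*(O + (10 - O)*O) = 4 + O*(O + O*(10 - O)))
m(-9)*1102 = (4 - 1*(-9)³ + 11*(-9)²)*1102 = (4 - 1*(-729) + 11*81)*1102 = (4 + 729 + 891)*1102 = 1624*1102 = 1789648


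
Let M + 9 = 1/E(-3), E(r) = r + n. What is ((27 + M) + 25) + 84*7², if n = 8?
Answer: 20796/5 ≈ 4159.2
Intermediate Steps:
E(r) = 8 + r (E(r) = r + 8 = 8 + r)
M = -44/5 (M = -9 + 1/(8 - 3) = -9 + 1/5 = -9 + ⅕ = -44/5 ≈ -8.8000)
((27 + M) + 25) + 84*7² = ((27 - 44/5) + 25) + 84*7² = (91/5 + 25) + 84*49 = 216/5 + 4116 = 20796/5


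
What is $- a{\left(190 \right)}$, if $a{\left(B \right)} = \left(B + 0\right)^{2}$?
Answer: $-36100$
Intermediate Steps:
$a{\left(B \right)} = B^{2}$
$- a{\left(190 \right)} = - 190^{2} = \left(-1\right) 36100 = -36100$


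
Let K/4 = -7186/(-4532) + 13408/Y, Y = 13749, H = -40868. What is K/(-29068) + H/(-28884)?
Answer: 256956071951149/181652346915182 ≈ 1.4145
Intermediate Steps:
K = 159565370/15577617 (K = 4*(-7186/(-4532) + 13408/13749) = 4*(-7186*(-1/4532) + 13408*(1/13749)) = 4*(3593/2266 + 13408/13749) = 4*(79782685/31155234) = 159565370/15577617 ≈ 10.243)
K/(-29068) + H/(-28884) = (159565370/15577617)/(-29068) - 40868/(-28884) = (159565370/15577617)*(-1/29068) - 40868*(-1/28884) = -79782685/226405085478 + 10217/7221 = 256956071951149/181652346915182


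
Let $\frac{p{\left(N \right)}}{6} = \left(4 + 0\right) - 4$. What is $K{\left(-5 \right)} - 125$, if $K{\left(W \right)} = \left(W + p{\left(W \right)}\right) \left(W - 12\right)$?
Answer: $-40$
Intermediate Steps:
$p{\left(N \right)} = 0$ ($p{\left(N \right)} = 6 \left(\left(4 + 0\right) - 4\right) = 6 \left(4 - 4\right) = 6 \cdot 0 = 0$)
$K{\left(W \right)} = W \left(-12 + W\right)$ ($K{\left(W \right)} = \left(W + 0\right) \left(W - 12\right) = W \left(-12 + W\right)$)
$K{\left(-5 \right)} - 125 = - 5 \left(-12 - 5\right) - 125 = \left(-5\right) \left(-17\right) - 125 = 85 - 125 = -40$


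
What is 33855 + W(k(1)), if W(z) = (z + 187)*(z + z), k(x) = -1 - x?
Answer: 33115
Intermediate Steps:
W(z) = 2*z*(187 + z) (W(z) = (187 + z)*(2*z) = 2*z*(187 + z))
33855 + W(k(1)) = 33855 + 2*(-1 - 1*1)*(187 + (-1 - 1*1)) = 33855 + 2*(-1 - 1)*(187 + (-1 - 1)) = 33855 + 2*(-2)*(187 - 2) = 33855 + 2*(-2)*185 = 33855 - 740 = 33115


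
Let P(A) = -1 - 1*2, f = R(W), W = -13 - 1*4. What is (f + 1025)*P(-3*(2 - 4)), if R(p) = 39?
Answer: -3192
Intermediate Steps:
W = -17 (W = -13 - 4 = -17)
f = 39
P(A) = -3 (P(A) = -1 - 2 = -3)
(f + 1025)*P(-3*(2 - 4)) = (39 + 1025)*(-3) = 1064*(-3) = -3192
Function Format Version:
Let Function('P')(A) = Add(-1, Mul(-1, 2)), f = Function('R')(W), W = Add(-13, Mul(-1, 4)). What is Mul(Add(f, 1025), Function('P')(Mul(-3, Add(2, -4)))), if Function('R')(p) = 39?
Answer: -3192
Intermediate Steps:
W = -17 (W = Add(-13, -4) = -17)
f = 39
Function('P')(A) = -3 (Function('P')(A) = Add(-1, -2) = -3)
Mul(Add(f, 1025), Function('P')(Mul(-3, Add(2, -4)))) = Mul(Add(39, 1025), -3) = Mul(1064, -3) = -3192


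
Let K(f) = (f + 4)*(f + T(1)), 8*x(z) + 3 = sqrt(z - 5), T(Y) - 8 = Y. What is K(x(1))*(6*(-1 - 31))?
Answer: -5991 - 588*I ≈ -5991.0 - 588.0*I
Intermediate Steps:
T(Y) = 8 + Y
x(z) = -3/8 + sqrt(-5 + z)/8 (x(z) = -3/8 + sqrt(z - 5)/8 = -3/8 + sqrt(-5 + z)/8)
K(f) = (4 + f)*(9 + f) (K(f) = (f + 4)*(f + (8 + 1)) = (4 + f)*(f + 9) = (4 + f)*(9 + f))
K(x(1))*(6*(-1 - 31)) = (36 + (-3/8 + sqrt(-5 + 1)/8)**2 + 13*(-3/8 + sqrt(-5 + 1)/8))*(6*(-1 - 31)) = (36 + (-3/8 + sqrt(-4)/8)**2 + 13*(-3/8 + sqrt(-4)/8))*(6*(-32)) = (36 + (-3/8 + (2*I)/8)**2 + 13*(-3/8 + (2*I)/8))*(-192) = (36 + (-3/8 + I/4)**2 + 13*(-3/8 + I/4))*(-192) = (36 + (-3/8 + I/4)**2 + (-39/8 + 13*I/4))*(-192) = (249/8 + (-3/8 + I/4)**2 + 13*I/4)*(-192) = -5976 - 624*I - 192*(-3/8 + I/4)**2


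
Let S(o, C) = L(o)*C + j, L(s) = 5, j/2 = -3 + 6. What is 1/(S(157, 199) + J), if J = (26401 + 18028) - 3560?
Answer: 1/41870 ≈ 2.3883e-5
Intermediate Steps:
j = 6 (j = 2*(-3 + 6) = 2*3 = 6)
S(o, C) = 6 + 5*C (S(o, C) = 5*C + 6 = 6 + 5*C)
J = 40869 (J = 44429 - 3560 = 40869)
1/(S(157, 199) + J) = 1/((6 + 5*199) + 40869) = 1/((6 + 995) + 40869) = 1/(1001 + 40869) = 1/41870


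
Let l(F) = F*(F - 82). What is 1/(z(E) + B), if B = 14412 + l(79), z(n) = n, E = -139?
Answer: 1/14036 ≈ 7.1245e-5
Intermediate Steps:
l(F) = F*(-82 + F)
B = 14175 (B = 14412 + 79*(-82 + 79) = 14412 + 79*(-3) = 14412 - 237 = 14175)
1/(z(E) + B) = 1/(-139 + 14175) = 1/14036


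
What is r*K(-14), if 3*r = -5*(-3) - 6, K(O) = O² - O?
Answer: 630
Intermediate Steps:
r = 3 (r = (-5*(-3) - 6)/3 = (15 - 6)/3 = (⅓)*9 = 3)
r*K(-14) = 3*(-14*(-1 - 14)) = 3*(-14*(-15)) = 3*210 = 630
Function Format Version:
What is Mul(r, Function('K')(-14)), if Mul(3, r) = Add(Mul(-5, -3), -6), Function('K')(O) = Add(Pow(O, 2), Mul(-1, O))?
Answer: 630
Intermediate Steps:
r = 3 (r = Mul(Rational(1, 3), Add(Mul(-5, -3), -6)) = Mul(Rational(1, 3), Add(15, -6)) = Mul(Rational(1, 3), 9) = 3)
Mul(r, Function('K')(-14)) = Mul(3, Mul(-14, Add(-1, -14))) = Mul(3, Mul(-14, -15)) = Mul(3, 210) = 630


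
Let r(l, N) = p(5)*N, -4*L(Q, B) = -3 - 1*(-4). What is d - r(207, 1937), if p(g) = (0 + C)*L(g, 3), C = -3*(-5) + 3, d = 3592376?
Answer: 7202185/2 ≈ 3.6011e+6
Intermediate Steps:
C = 18 (C = 15 + 3 = 18)
L(Q, B) = -1/4 (L(Q, B) = -(-3 - 1*(-4))/4 = -(-3 + 4)/4 = -1/4*1 = -1/4)
p(g) = -9/2 (p(g) = (0 + 18)*(-1/4) = 18*(-1/4) = -9/2)
r(l, N) = -9*N/2
d - r(207, 1937) = 3592376 - (-9)*1937/2 = 3592376 - 1*(-17433/2) = 3592376 + 17433/2 = 7202185/2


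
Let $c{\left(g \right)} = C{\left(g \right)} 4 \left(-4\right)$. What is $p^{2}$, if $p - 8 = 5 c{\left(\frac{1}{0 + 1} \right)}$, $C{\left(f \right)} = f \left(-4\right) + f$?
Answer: $61504$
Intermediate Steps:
$C{\left(f \right)} = - 3 f$ ($C{\left(f \right)} = - 4 f + f = - 3 f$)
$c{\left(g \right)} = 48 g$ ($c{\left(g \right)} = - 3 g 4 \left(-4\right) = - 12 g \left(-4\right) = 48 g$)
$p = 248$ ($p = 8 + 5 \frac{48}{0 + 1} = 8 + 5 \cdot \frac{48}{1} = 8 + 5 \cdot 48 \cdot 1 = 8 + 5 \cdot 48 = 8 + 240 = 248$)
$p^{2} = 248^{2} = 61504$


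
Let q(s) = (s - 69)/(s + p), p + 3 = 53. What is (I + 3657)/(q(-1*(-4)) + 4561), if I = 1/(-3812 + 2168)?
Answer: 54108963/67466746 ≈ 0.80201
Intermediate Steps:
p = 50 (p = -3 + 53 = 50)
I = -1/1644 (I = 1/(-1644) = -1/1644 ≈ -0.00060827)
q(s) = (-69 + s)/(50 + s) (q(s) = (s - 69)/(s + 50) = (-69 + s)/(50 + s))
(I + 3657)/(q(-1*(-4)) + 4561) = (-1/1644 + 3657)/((-69 - 1*(-4))/(50 - 1*(-4)) + 4561) = 6012107/(1644*((-69 + 4)/(50 + 4) + 4561)) = 6012107/(1644*(-65/54 + 4561)) = 6012107/(1644*(246229/54)) = (6012107/1644)*(54/246229) = 54108963/67466746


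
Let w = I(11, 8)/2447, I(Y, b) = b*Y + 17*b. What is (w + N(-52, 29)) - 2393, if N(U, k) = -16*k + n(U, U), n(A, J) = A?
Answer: -7118099/2447 ≈ -2908.9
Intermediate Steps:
I(Y, b) = 17*b + Y*b (I(Y, b) = Y*b + 17*b = 17*b + Y*b)
N(U, k) = U - 16*k (N(U, k) = -16*k + U = U - 16*k)
w = 224/2447 (w = (8*(17 + 11))/2447 = (8*28)*(1/2447) = 224*(1/2447) = 224/2447 ≈ 0.091541)
(w + N(-52, 29)) - 2393 = (224/2447 + (-52 - 16*29)) - 2393 = (224/2447 + (-52 - 464)) - 2393 = (224/2447 - 516) - 2393 = -1262428/2447 - 2393 = -7118099/2447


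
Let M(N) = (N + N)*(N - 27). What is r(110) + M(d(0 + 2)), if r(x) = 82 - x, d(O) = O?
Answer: -128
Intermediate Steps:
M(N) = 2*N*(-27 + N) (M(N) = (2*N)*(-27 + N) = 2*N*(-27 + N))
r(110) + M(d(0 + 2)) = (82 - 1*110) + 2*(0 + 2)*(-27 + (0 + 2)) = (82 - 110) + 2*2*(-27 + 2) = -28 + 2*2*(-25) = -28 - 100 = -128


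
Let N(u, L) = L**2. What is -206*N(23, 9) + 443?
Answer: -16243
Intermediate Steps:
-206*N(23, 9) + 443 = -206*9**2 + 443 = -206*81 + 443 = -16686 + 443 = -16243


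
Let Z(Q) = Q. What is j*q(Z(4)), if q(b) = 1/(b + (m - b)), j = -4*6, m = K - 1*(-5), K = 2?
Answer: -24/7 ≈ -3.4286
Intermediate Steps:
m = 7 (m = 2 - 1*(-5) = 2 + 5 = 7)
j = -24
q(b) = ⅐ (q(b) = 1/(b + (7 - b)) = 1/7 = ⅐)
j*q(Z(4)) = -24*⅐ = -24/7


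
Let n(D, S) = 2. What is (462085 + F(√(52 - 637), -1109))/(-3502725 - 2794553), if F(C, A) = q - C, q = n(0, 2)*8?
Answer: -462101/6297278 + 3*I*√65/6297278 ≈ -0.073381 + 3.8408e-6*I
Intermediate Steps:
q = 16 (q = 2*8 = 16)
F(C, A) = 16 - C
(462085 + F(√(52 - 637), -1109))/(-3502725 - 2794553) = (462085 + (16 - √(52 - 637)))/(-3502725 - 2794553) = (462085 + (16 - √(-585)))/(-6297278) = (462085 + (16 - 3*I*√65))*(-1/6297278) = (462101 - 3*I*√65)*(-1/6297278) = -462101/6297278 + 3*I*√65/6297278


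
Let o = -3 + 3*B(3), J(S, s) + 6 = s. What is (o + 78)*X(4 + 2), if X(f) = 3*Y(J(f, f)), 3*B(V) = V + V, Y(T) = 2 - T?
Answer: 486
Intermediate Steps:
J(S, s) = -6 + s
B(V) = 2*V/3 (B(V) = (V + V)/3 = (2*V)/3 = 2*V/3)
X(f) = 24 - 3*f (X(f) = 3*(2 - (-6 + f)) = 3*(2 + (6 - f)) = 3*(8 - f) = 24 - 3*f)
o = 3 (o = -3 + 3*((⅔)*3) = -3 + 3*2 = -3 + 6 = 3)
(o + 78)*X(4 + 2) = (3 + 78)*(24 - 3*(4 + 2)) = 81*(24 - 3*6) = 81*(24 - 18) = 81*6 = 486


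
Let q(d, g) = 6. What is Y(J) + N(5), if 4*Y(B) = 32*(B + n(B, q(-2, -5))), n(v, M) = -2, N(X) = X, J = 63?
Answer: 493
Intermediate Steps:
Y(B) = -16 + 8*B (Y(B) = (32*(B - 2))/4 = (32*(-2 + B))/4 = (-64 + 32*B)/4 = -16 + 8*B)
Y(J) + N(5) = (-16 + 8*63) + 5 = (-16 + 504) + 5 = 488 + 5 = 493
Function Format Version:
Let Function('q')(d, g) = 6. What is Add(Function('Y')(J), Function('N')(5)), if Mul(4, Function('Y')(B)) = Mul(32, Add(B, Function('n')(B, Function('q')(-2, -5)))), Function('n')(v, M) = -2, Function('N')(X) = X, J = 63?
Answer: 493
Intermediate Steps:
Function('Y')(B) = Add(-16, Mul(8, B)) (Function('Y')(B) = Mul(Rational(1, 4), Mul(32, Add(B, -2))) = Mul(Rational(1, 4), Mul(32, Add(-2, B))) = Mul(Rational(1, 4), Add(-64, Mul(32, B))) = Add(-16, Mul(8, B)))
Add(Function('Y')(J), Function('N')(5)) = Add(Add(-16, Mul(8, 63)), 5) = Add(Add(-16, 504), 5) = Add(488, 5) = 493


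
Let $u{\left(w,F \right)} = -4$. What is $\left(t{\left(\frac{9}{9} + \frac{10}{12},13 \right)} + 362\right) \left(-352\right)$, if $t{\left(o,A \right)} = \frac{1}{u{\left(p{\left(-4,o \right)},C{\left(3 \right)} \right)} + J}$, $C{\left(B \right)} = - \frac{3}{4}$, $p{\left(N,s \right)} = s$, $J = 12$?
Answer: $-127468$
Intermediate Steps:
$C{\left(B \right)} = - \frac{3}{4}$ ($C{\left(B \right)} = \left(-3\right) \frac{1}{4} = - \frac{3}{4}$)
$t{\left(o,A \right)} = \frac{1}{8}$ ($t{\left(o,A \right)} = \frac{1}{-4 + 12} = \frac{1}{8}$)
$\left(t{\left(\frac{9}{9} + \frac{10}{12},13 \right)} + 362\right) \left(-352\right) = \left(\frac{1}{8} + 362\right) \left(-352\right) = \frac{2897}{8} \left(-352\right) = -127468$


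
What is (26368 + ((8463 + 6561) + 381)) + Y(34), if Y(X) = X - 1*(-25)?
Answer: 41832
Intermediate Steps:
Y(X) = 25 + X (Y(X) = X + 25 = 25 + X)
(26368 + ((8463 + 6561) + 381)) + Y(34) = (26368 + ((8463 + 6561) + 381)) + (25 + 34) = (26368 + (15024 + 381)) + 59 = (26368 + 15405) + 59 = 41773 + 59 = 41832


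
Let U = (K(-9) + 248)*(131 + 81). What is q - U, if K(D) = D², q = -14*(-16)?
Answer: -69524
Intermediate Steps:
q = 224
U = 69748 (U = ((-9)² + 248)*(131 + 81) = (81 + 248)*212 = 329*212 = 69748)
q - U = 224 - 1*69748 = 224 - 69748 = -69524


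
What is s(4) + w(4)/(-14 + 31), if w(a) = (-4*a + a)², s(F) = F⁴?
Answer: 4496/17 ≈ 264.47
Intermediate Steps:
w(a) = 9*a² (w(a) = (-3*a)² = 9*a²)
s(4) + w(4)/(-14 + 31) = 4⁴ + (9*4²)/(-14 + 31) = 256 + (9*16)/17 = 256 + (1/17)*144 = 256 + 144/17 = 4496/17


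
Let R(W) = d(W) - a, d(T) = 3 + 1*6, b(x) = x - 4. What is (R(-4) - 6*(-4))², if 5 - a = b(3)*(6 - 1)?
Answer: 529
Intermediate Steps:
b(x) = -4 + x
d(T) = 9 (d(T) = 3 + 6 = 9)
a = 10 (a = 5 - (-4 + 3)*(6 - 1) = 5 - (-1)*5 = 5 - 1*(-5) = 5 + 5 = 10)
R(W) = -1 (R(W) = 9 - 1*10 = 9 - 10 = -1)
(R(-4) - 6*(-4))² = (-1 - 6*(-4))² = (-1 + 24)² = 23² = 529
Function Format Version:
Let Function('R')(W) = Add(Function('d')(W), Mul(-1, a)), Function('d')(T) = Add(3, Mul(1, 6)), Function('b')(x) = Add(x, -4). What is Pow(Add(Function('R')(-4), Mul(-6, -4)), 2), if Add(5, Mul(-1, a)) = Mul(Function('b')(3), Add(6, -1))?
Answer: 529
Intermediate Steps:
Function('b')(x) = Add(-4, x)
Function('d')(T) = 9 (Function('d')(T) = Add(3, 6) = 9)
a = 10 (a = Add(5, Mul(-1, Mul(Add(-4, 3), Add(6, -1)))) = Add(5, Mul(-1, Mul(-1, 5))) = Add(5, Mul(-1, -5)) = Add(5, 5) = 10)
Function('R')(W) = -1 (Function('R')(W) = Add(9, Mul(-1, 10)) = Add(9, -10) = -1)
Pow(Add(Function('R')(-4), Mul(-6, -4)), 2) = Pow(Add(-1, Mul(-6, -4)), 2) = Pow(Add(-1, 24), 2) = Pow(23, 2) = 529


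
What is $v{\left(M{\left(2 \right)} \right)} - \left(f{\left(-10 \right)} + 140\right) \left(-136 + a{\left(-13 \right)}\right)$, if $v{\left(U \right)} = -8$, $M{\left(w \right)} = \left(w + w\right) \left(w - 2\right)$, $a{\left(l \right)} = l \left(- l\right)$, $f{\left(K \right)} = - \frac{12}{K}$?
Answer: $43058$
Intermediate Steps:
$a{\left(l \right)} = - l^{2}$
$M{\left(w \right)} = 2 w \left(-2 + w\right)$
$v{\left(M{\left(2 \right)} \right)} - \left(f{\left(-10 \right)} + 140\right) \left(-136 + a{\left(-13 \right)}\right) = -8 - \left(- \frac{12}{-10} + 140\right) \left(-136 - \left(-13\right)^{2}\right) = -8 - \left(\left(-12\right) \left(- \frac{1}{10}\right) + 140\right) \left(-136 - 169\right) = -8 - \left(\frac{6}{5} + 140\right) \left(-136 - 169\right) = -8 - \frac{706}{5} \left(-305\right) = -8 - -43066 = -8 + 43066 = 43058$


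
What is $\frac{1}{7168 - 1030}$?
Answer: $\frac{1}{6138} \approx 0.00016292$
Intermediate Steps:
$\frac{1}{7168 - 1030} = \frac{1}{6138}$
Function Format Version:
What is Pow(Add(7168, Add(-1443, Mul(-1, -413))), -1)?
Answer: Rational(1, 6138) ≈ 0.00016292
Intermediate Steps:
Pow(Add(7168, Add(-1443, Mul(-1, -413))), -1) = Pow(Add(7168, Add(-1443, 413)), -1) = Pow(Add(7168, -1030), -1) = Pow(6138, -1) = Rational(1, 6138)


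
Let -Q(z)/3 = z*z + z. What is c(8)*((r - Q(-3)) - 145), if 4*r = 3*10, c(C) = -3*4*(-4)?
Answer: -5736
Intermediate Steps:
c(C) = 48 (c(C) = -12*(-4) = 48)
r = 15/2 (r = (3*10)/4 = (¼)*30 = 15/2 ≈ 7.5000)
Q(z) = -3*z - 3*z² (Q(z) = -3*(z*z + z) = -3*(z² + z) = -3*(z + z²) = -3*z - 3*z²)
c(8)*((r - Q(-3)) - 145) = 48*((15/2 - (-3)*(-3)*(1 - 3)) - 145) = 48*((15/2 - (-3)*(-3)*(-2)) - 145) = 48*((15/2 - 1*(-18)) - 145) = 48*((15/2 + 18) - 145) = 48*(51/2 - 145) = 48*(-239/2) = -5736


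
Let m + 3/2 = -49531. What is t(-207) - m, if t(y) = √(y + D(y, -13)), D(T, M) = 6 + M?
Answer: 99065/2 + I*√214 ≈ 49533.0 + 14.629*I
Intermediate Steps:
t(y) = √(-7 + y) (t(y) = √(y + (6 - 13)) = √(y - 7) = √(-7 + y))
m = -99065/2 (m = -3/2 - 49531 = -99065/2 ≈ -49533.)
t(-207) - m = √(-7 - 207) - 1*(-99065/2) = √(-214) + 99065/2 = I*√214 + 99065/2 = 99065/2 + I*√214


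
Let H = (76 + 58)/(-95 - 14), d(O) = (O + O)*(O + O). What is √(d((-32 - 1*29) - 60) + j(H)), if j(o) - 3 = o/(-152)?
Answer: √1004785195745/4142 ≈ 242.01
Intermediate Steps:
d(O) = 4*O² (d(O) = (2*O)*(2*O) = 4*O²)
H = -134/109 (H = 134/(-109) = 134*(-1/109) = -134/109 ≈ -1.2294)
j(o) = 3 - o/152 (j(o) = 3 + o/(-152) = 3 + o*(-1/152) = 3 - o/152)
√(d((-32 - 1*29) - 60) + j(H)) = √(4*((-32 - 1*29) - 60)² + (3 - 1/152*(-134/109))) = √(4*((-32 - 29) - 60)² + (3 + 67/8284)) = √(4*(-61 - 60)² + 24919/8284) = √(4*(-121)² + 24919/8284) = √(4*14641 + 24919/8284) = √(58564 + 24919/8284) = √(485169095/8284) = √1004785195745/4142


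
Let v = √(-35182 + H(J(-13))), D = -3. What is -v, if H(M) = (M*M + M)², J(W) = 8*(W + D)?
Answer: -√264222354 ≈ -16255.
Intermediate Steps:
J(W) = -24 + 8*W (J(W) = 8*(W - 3) = 8*(-3 + W) = -24 + 8*W)
H(M) = (M + M²)² (H(M) = (M² + M)² = (M + M²)²)
v = √264222354 (v = √(-35182 + (-24 + 8*(-13))²*(1 + (-24 + 8*(-13)))²) = √(-35182 + (-24 - 104)²*(1 + (-24 - 104))²) = √(-35182 + (-128)²*(1 - 128)²) = √(-35182 + 16384*(-127)²) = √(-35182 + 16384*16129) = √(-35182 + 264257536) = √264222354 ≈ 16255.)
-v = -√264222354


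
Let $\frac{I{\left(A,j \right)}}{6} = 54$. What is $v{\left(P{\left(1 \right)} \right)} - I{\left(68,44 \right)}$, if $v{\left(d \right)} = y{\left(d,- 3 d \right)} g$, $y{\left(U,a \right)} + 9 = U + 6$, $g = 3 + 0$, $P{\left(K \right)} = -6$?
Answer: $-351$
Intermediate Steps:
$g = 3$
$y{\left(U,a \right)} = -3 + U$ ($y{\left(U,a \right)} = -9 + \left(U + 6\right) = -9 + \left(6 + U\right) = -3 + U$)
$I{\left(A,j \right)} = 324$ ($I{\left(A,j \right)} = 6 \cdot 54 = 324$)
$v{\left(d \right)} = -9 + 3 d$ ($v{\left(d \right)} = \left(-3 + d\right) 3 = -9 + 3 d$)
$v{\left(P{\left(1 \right)} \right)} - I{\left(68,44 \right)} = \left(-9 + 3 \left(-6\right)\right) - 324 = \left(-9 - 18\right) - 324 = -27 - 324 = -351$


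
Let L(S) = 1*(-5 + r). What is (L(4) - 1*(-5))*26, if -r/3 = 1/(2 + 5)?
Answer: -78/7 ≈ -11.143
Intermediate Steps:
r = -3/7 (r = -3/(2 + 5) = -3/7 ≈ -0.42857)
L(S) = -38/7 (L(S) = 1*(-5 - 3/7) = 1*(-38/7) = -38/7)
(L(4) - 1*(-5))*26 = (-38/7 - 1*(-5))*26 = (-38/7 + 5)*26 = -3/7*26 = -78/7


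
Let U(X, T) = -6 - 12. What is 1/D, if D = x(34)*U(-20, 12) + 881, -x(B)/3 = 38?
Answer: 1/2933 ≈ 0.00034095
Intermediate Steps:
U(X, T) = -18
x(B) = -114 (x(B) = -3*38 = -114)
D = 2933 (D = -114*(-18) + 881 = 2052 + 881 = 2933)
1/D = 1/2933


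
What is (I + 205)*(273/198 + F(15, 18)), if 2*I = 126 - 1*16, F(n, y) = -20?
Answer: -159770/33 ≈ -4841.5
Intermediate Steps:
I = 55 (I = (126 - 1*16)/2 = (126 - 16)/2 = (½)*110 = 55)
(I + 205)*(273/198 + F(15, 18)) = (55 + 205)*(273/198 - 20) = 260*(273*(1/198) - 20) = 260*(91/66 - 20) = 260*(-1229/66) = -159770/33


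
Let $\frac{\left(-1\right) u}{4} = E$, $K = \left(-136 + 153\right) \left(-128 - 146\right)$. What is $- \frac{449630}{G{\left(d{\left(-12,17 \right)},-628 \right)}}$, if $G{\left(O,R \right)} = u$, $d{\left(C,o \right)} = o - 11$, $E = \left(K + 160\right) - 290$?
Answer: $- \frac{224815}{9576} \approx -23.477$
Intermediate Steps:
$K = -4658$ ($K = 17 \left(-274\right) = -4658$)
$E = -4788$ ($E = \left(-4658 + 160\right) - 290 = -4498 - 290 = -4788$)
$d{\left(C,o \right)} = -11 + o$ ($d{\left(C,o \right)} = o - 11 = -11 + o$)
$u = 19152$ ($u = \left(-4\right) \left(-4788\right) = 19152$)
$G{\left(O,R \right)} = 19152$
$- \frac{449630}{G{\left(d{\left(-12,17 \right)},-628 \right)}} = - \frac{449630}{19152} = \left(-449630\right) \frac{1}{19152} = - \frac{224815}{9576}$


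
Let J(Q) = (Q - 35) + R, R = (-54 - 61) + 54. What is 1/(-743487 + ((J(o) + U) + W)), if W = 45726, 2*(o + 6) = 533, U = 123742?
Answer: -2/1147709 ≈ -1.7426e-6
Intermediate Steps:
o = 521/2 (o = -6 + (½)*533 = -6 + 533/2 = 521/2 ≈ 260.50)
R = -61 (R = -115 + 54 = -61)
J(Q) = -96 + Q (J(Q) = (Q - 35) - 61 = (-35 + Q) - 61 = -96 + Q)
1/(-743487 + ((J(o) + U) + W)) = 1/(-743487 + (((-96 + 521/2) + 123742) + 45726)) = 1/(-743487 + ((329/2 + 123742) + 45726)) = 1/(-743487 + (247813/2 + 45726)) = 1/(-743487 + 339265/2) = 1/(-1147709/2) = -2/1147709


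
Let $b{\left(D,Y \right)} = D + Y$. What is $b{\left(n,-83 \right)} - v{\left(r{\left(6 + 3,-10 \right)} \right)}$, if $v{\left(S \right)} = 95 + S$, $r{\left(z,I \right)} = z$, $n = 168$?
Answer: $-19$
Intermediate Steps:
$b{\left(n,-83 \right)} - v{\left(r{\left(6 + 3,-10 \right)} \right)} = \left(168 - 83\right) - \left(95 + \left(6 + 3\right)\right) = 85 - \left(95 + 9\right) = 85 - 104 = -19$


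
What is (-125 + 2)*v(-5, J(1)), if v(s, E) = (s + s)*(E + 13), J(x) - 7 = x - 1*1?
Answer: 24600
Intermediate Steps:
J(x) = 6 + x (J(x) = 7 + (x - 1*1) = 7 + (x - 1) = 7 + (-1 + x) = 6 + x)
v(s, E) = 2*s*(13 + E) (v(s, E) = (2*s)*(13 + E) = 2*s*(13 + E))
(-125 + 2)*v(-5, J(1)) = (-125 + 2)*(2*(-5)*(13 + (6 + 1))) = -246*(-5)*(13 + 7) = -246*(-5)*20 = -123*(-200) = 24600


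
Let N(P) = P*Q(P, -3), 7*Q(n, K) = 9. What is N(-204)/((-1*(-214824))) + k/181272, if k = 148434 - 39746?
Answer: 34674473/57948774 ≈ 0.59836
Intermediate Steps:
Q(n, K) = 9/7 (Q(n, K) = (⅐)*9 = 9/7)
k = 108688
N(P) = 9*P/7 (N(P) = P*(9/7) = 9*P/7)
N(-204)/((-1*(-214824))) + k/181272 = ((9/7)*(-204))/((-1*(-214824))) + 108688/181272 = -1836/7/214824 + 108688*(1/181272) = -1836/7*1/214824 + 13586/22659 = -153/125314 + 13586/22659 = 34674473/57948774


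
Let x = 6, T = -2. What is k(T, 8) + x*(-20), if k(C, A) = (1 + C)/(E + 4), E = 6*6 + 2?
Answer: -5041/42 ≈ -120.02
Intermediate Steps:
E = 38 (E = 36 + 2 = 38)
k(C, A) = 1/42 + C/42 (k(C, A) = (1 + C)/(38 + 4) = (1 + C)/42 = (1 + C)*(1/42) = 1/42 + C/42)
k(T, 8) + x*(-20) = (1/42 + (1/42)*(-2)) + 6*(-20) = (1/42 - 1/21) - 120 = -1/42 - 120 = -5041/42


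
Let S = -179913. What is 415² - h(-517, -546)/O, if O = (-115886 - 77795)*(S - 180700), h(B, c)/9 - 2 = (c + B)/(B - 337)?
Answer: 604273488005304883/3508628178286 ≈ 1.7223e+5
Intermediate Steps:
h(B, c) = 18 + 9*(B + c)/(-337 + B) (h(B, c) = 18 + 9*((c + B)/(B - 337)) = 18 + 9*((B + c)/(-337 + B)) = 18 + 9*(B + c)/(-337 + B))
O = 69843886453 (O = (-115886 - 77795)*(-179913 - 180700) = -193681*(-360613) = 69843886453)
415² - h(-517, -546)/O = 415² - 9*(-674 - 546 + 3*(-517))/(-337 - 517)/69843886453 = 172225 - 9*(-674 - 546 - 1551)/(-854)/69843886453 = 172225 - 9*(-1/854)*(-2771)/69843886453 = 172225 - 24939/(854*69843886453) = 172225 - 1*1467/3508628178286 = 172225 - 1467/3508628178286 = 604273488005304883/3508628178286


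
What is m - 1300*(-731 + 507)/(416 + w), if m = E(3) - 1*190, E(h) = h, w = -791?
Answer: -14453/15 ≈ -963.53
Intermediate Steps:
m = -187 (m = 3 - 1*190 = 3 - 190 = -187)
m - 1300*(-731 + 507)/(416 + w) = -187 - 1300*(-731 + 507)/(416 - 791) = -187 - (-291200)/(-375) = -187 - (-291200)*(-1)/375 = -187 - 1300*224/375 = -187 - 11648/15 = -14453/15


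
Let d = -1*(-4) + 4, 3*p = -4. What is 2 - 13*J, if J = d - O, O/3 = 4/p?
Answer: -219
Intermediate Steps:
p = -4/3 (p = (⅓)*(-4) = -4/3 ≈ -1.3333)
d = 8 (d = 4 + 4 = 8)
O = -9 (O = 3*(4/(-4/3)) = 3*(4*(-¾)) = 3*(-3) = -9)
J = 17 (J = 8 - 1*(-9) = 8 + 9 = 17)
2 - 13*J = 2 - 13*17 = 2 - 221 = -219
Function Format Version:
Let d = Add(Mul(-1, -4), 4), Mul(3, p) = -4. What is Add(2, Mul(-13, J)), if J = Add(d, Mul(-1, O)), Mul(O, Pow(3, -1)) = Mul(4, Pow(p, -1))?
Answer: -219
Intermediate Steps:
p = Rational(-4, 3) (p = Mul(Rational(1, 3), -4) = Rational(-4, 3) ≈ -1.3333)
d = 8 (d = Add(4, 4) = 8)
O = -9 (O = Mul(3, Mul(4, Pow(Rational(-4, 3), -1))) = Mul(3, Mul(4, Rational(-3, 4))) = Mul(3, -3) = -9)
J = 17 (J = Add(8, Mul(-1, -9)) = Add(8, 9) = 17)
Add(2, Mul(-13, J)) = Add(2, Mul(-13, 17)) = Add(2, -221) = -219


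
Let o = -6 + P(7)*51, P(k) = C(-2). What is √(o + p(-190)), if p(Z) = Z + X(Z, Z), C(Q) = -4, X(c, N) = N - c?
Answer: 20*I ≈ 20.0*I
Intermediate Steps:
P(k) = -4
p(Z) = Z (p(Z) = Z + (Z - Z) = Z + 0 = Z)
o = -210 (o = -6 - 4*51 = -6 - 204 = -210)
√(o + p(-190)) = √(-210 - 190) = √(-400) = 20*I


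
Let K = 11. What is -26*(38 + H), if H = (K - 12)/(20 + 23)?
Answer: -42458/43 ≈ -987.40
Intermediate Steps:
H = -1/43 (H = (11 - 12)/(20 + 23) = -1/43 ≈ -0.023256)
-26*(38 + H) = -26*(38 - 1/43) = -26*1633/43 = -42458/43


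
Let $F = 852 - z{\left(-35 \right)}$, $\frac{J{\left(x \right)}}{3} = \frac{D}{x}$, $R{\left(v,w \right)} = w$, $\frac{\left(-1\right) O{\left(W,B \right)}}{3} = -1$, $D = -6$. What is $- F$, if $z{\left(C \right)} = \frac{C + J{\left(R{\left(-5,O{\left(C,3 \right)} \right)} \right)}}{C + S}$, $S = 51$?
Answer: $- \frac{13673}{16} \approx -854.56$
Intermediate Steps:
$O{\left(W,B \right)} = 3$ ($O{\left(W,B \right)} = \left(-3\right) \left(-1\right) = 3$)
$J{\left(x \right)} = - \frac{18}{x}$ ($J{\left(x \right)} = 3 \left(- \frac{6}{x}\right) = - \frac{18}{x}$)
$z{\left(C \right)} = \frac{-6 + C}{51 + C}$ ($z{\left(C \right)} = \frac{C - \frac{18}{3}}{C + 51} = \frac{C - 6}{51 + C} = \frac{-6 + C}{51 + C}$)
$F = \frac{13673}{16}$ ($F = 852 - \frac{-6 - 35}{51 - 35} = 852 - \frac{1}{16} \left(-41\right) = 852 - - \frac{41}{16} = 852 + \frac{41}{16} = \frac{13673}{16} \approx 854.56$)
$- F = \left(-1\right) \frac{13673}{16} = - \frac{13673}{16}$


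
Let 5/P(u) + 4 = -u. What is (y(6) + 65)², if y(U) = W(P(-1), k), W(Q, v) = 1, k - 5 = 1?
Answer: 4356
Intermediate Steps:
k = 6 (k = 5 + 1 = 6)
P(u) = 5/(-4 - u)
y(U) = 1
(y(6) + 65)² = (1 + 65)² = 66² = 4356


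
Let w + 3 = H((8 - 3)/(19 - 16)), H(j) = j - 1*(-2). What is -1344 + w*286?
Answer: -3460/3 ≈ -1153.3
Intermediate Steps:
H(j) = 2 + j (H(j) = j + 2 = 2 + j)
w = ⅔ (w = -3 + (2 + (8 - 3)/(19 - 16)) = -3 + (2 + 5/3) = -3 + 11/3 = ⅔ ≈ 0.66667)
-1344 + w*286 = -1344 + (⅔)*286 = -1344 + 572/3 = -3460/3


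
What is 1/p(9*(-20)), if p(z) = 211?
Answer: 1/211 ≈ 0.0047393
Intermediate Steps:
1/p(9*(-20)) = 1/211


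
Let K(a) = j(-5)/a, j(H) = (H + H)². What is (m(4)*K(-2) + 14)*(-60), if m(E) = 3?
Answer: 8160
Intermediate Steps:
j(H) = 4*H² (j(H) = (2*H)² = 4*H²)
K(a) = 100/a (K(a) = (4*(-5)²)/a = (4*25)/a = 100/a)
(m(4)*K(-2) + 14)*(-60) = (3*(100/(-2)) + 14)*(-60) = (3*(100*(-½)) + 14)*(-60) = (3*(-50) + 14)*(-60) = (-150 + 14)*(-60) = -136*(-60) = 8160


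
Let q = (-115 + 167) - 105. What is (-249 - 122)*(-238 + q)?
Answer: 107961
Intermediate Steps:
q = -53 (q = 52 - 105 = -53)
(-249 - 122)*(-238 + q) = (-249 - 122)*(-238 - 53) = -371*(-291) = 107961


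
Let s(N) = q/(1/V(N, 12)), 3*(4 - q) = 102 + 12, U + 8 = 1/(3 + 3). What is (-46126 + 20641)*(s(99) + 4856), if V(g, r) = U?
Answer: -130542665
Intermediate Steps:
U = -47/6 (U = -8 + 1/(3 + 3) = -8 + 1/6 = -8 + ⅙ = -47/6 ≈ -7.8333)
V(g, r) = -47/6
q = -34 (q = 4 - (102 + 12)/3 = 4 - ⅓*114 = 4 - 38 = -34)
s(N) = 799/3 (s(N) = -34/(1/(-47/6)) = -34/(-6/47) = -34*(-47/6) = 799/3)
(-46126 + 20641)*(s(99) + 4856) = (-46126 + 20641)*(799/3 + 4856) = -25485*15367/3 = -130542665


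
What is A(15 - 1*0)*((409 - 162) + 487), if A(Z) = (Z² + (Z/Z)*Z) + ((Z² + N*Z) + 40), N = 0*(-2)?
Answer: 370670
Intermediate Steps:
N = 0
A(Z) = 40 + Z + 2*Z² (A(Z) = (Z² + (Z/Z)*Z) + ((Z² + 0*Z) + 40) = (Z² + 1*Z) + ((Z² + 0) + 40) = (Z² + Z) + (Z² + 40) = (Z + Z²) + (40 + Z²) = 40 + Z + 2*Z²)
A(15 - 1*0)*((409 - 162) + 487) = (40 + (15 - 1*0) + 2*(15 - 1*0)²)*((409 - 162) + 487) = (40 + (15 + 0) + 2*(15 + 0)²)*(247 + 487) = (40 + 15 + 2*15²)*734 = (40 + 15 + 2*225)*734 = (40 + 15 + 450)*734 = 505*734 = 370670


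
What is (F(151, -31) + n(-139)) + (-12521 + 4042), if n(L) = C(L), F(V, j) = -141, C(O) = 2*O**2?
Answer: 30022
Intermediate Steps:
n(L) = 2*L**2
(F(151, -31) + n(-139)) + (-12521 + 4042) = (-141 + 2*(-139)**2) + (-12521 + 4042) = (-141 + 2*19321) - 8479 = (-141 + 38642) - 8479 = 38501 - 8479 = 30022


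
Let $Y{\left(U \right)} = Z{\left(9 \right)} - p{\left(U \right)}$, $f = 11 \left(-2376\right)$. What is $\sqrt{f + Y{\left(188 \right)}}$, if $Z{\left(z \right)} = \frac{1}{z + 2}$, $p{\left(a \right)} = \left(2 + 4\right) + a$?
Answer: $\frac{3 i \sqrt{353991}}{11} \approx 162.26 i$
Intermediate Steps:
$p{\left(a \right)} = 6 + a$
$Z{\left(z \right)} = \frac{1}{2 + z}$
$f = -26136$
$Y{\left(U \right)} = - \frac{65}{11} - U$ ($Y{\left(U \right)} = \frac{1}{2 + 9} - \left(6 + U\right) = \frac{1}{11} - \left(6 + U\right) = - \frac{65}{11} - U$)
$\sqrt{f + Y{\left(188 \right)}} = \sqrt{-26136 - \frac{2133}{11}} = \sqrt{- \frac{289629}{11}} = \frac{3 i \sqrt{353991}}{11}$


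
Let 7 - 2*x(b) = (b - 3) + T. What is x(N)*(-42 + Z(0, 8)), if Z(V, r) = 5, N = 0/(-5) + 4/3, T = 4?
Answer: -259/3 ≈ -86.333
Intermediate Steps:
N = 4/3 (N = 0*(-1/5) + 4*(1/3) = 0 + 4/3 = 4/3 ≈ 1.3333)
x(b) = 3 - b/2 (x(b) = 7/2 - ((b - 3) + 4)/2 = 7/2 - ((-3 + b) + 4)/2 = 7/2 - (1 + b)/2 = 7/2 + (-1/2 - b/2) = 3 - b/2)
x(N)*(-42 + Z(0, 8)) = (3 - 1/2*4/3)*(-42 + 5) = (3 - 2/3)*(-37) = (7/3)*(-37) = -259/3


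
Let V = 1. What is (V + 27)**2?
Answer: 784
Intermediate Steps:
(V + 27)**2 = (1 + 27)**2 = 28**2 = 784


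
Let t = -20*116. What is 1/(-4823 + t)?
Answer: -1/7143 ≈ -0.00014000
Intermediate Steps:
t = -2320
1/(-4823 + t) = 1/(-4823 - 2320) = 1/(-7143) = -1/7143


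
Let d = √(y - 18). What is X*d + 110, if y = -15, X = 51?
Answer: 110 + 51*I*√33 ≈ 110.0 + 292.97*I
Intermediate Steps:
d = I*√33 (d = √(-15 - 18) = √(-33) = I*√33 ≈ 5.7446*I)
X*d + 110 = 51*(I*√33) + 110 = 51*I*√33 + 110 = 110 + 51*I*√33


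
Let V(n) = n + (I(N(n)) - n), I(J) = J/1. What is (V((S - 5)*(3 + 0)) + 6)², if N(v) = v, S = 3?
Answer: 0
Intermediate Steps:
I(J) = J (I(J) = J*1 = J)
V(n) = n (V(n) = n + (n - n) = n + 0 = n)
(V((S - 5)*(3 + 0)) + 6)² = ((3 - 5)*(3 + 0) + 6)² = (-2*3 + 6)² = (-6 + 6)² = 0² = 0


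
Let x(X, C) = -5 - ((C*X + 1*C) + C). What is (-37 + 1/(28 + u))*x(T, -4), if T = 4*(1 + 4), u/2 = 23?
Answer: -227171/74 ≈ -3069.9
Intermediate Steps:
u = 46 (u = 2*23 = 46)
T = 20 (T = 4*5 = 20)
x(X, C) = -5 - 2*C - C*X (x(X, C) = -5 - ((C*X + C) + C) = -5 - ((C + C*X) + C) = -5 - (2*C + C*X) = -5 + (-2*C - C*X) = -5 - 2*C - C*X)
(-37 + 1/(28 + u))*x(T, -4) = (-37 + 1/(28 + 46))*(-5 - 2*(-4) - 1*(-4)*20) = (-37 + 1/74)*(-5 + 8 + 80) = (-37 + 1/74)*83 = -2737/74*83 = -227171/74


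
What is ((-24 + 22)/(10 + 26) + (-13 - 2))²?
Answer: 73441/324 ≈ 226.67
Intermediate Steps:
((-24 + 22)/(10 + 26) + (-13 - 2))² = (-2/36 - 15)² = (-2*1/36 - 15)² = (-1/18 - 15)² = (-271/18)² = 73441/324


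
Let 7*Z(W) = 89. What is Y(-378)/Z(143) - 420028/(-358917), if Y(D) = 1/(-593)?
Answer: 22165305337/18942562509 ≈ 1.1701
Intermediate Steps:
Z(W) = 89/7 (Z(W) = (⅐)*89 = 89/7)
Y(D) = -1/593
Y(-378)/Z(143) - 420028/(-358917) = -1/(593*89/7) - 420028/(-358917) = -1/593*7/89 - 420028*(-1/358917) = -7/52777 + 420028/358917 = 22165305337/18942562509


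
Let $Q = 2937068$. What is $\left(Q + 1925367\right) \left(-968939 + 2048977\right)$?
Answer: $5251614572530$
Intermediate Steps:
$\left(Q + 1925367\right) \left(-968939 + 2048977\right) = \left(2937068 + 1925367\right) \left(-968939 + 2048977\right) = 4862435 \cdot 1080038 = 5251614572530$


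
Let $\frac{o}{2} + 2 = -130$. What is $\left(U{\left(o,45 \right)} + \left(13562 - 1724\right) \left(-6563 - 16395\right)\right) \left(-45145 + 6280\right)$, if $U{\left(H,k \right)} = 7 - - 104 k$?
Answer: $10562423327205$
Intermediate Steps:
$o = -264$ ($o = -4 + 2 \left(-130\right) = -4 - 260 = -264$)
$U{\left(H,k \right)} = 7 + 104 k$
$\left(U{\left(o,45 \right)} + \left(13562 - 1724\right) \left(-6563 - 16395\right)\right) \left(-45145 + 6280\right) = \left(\left(7 + 104 \cdot 45\right) + \left(13562 - 1724\right) \left(-6563 - 16395\right)\right) \left(-45145 + 6280\right) = \left(\left(7 + 4680\right) + 11838 \left(-22958\right)\right) \left(-38865\right) = \left(4687 - 271776804\right) \left(-38865\right) = \left(-271772117\right) \left(-38865\right) = 10562423327205$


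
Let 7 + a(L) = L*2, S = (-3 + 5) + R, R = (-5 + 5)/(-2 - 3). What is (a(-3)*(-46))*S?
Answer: 1196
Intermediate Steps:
R = 0 (R = 0/(-5) = 0*(-⅕) = 0)
S = 2 (S = (-3 + 5) + 0 = 2 + 0 = 2)
a(L) = -7 + 2*L (a(L) = -7 + L*2 = -7 + 2*L)
(a(-3)*(-46))*S = ((-7 + 2*(-3))*(-46))*2 = ((-7 - 6)*(-46))*2 = -13*(-46)*2 = 598*2 = 1196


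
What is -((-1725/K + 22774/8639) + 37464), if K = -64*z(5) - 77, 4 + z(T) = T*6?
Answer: -563531806345/15040499 ≈ -37468.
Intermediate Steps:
z(T) = -4 + 6*T (z(T) = -4 + T*6 = -4 + 6*T)
K = -1741 (K = -64*(-4 + 6*5) - 77 = -64*(-4 + 30) - 77 = -64*26 - 77 = -1664 - 77 = -1741)
-((-1725/K + 22774/8639) + 37464) = -((-1725/(-1741) + 22774/8639) + 37464) = -((-1725*(-1/1741) + 22774*(1/8639)) + 37464) = -((1725/1741 + 22774/8639) + 37464) = -(54551809/15040499 + 37464) = -1*563531806345/15040499 = -563531806345/15040499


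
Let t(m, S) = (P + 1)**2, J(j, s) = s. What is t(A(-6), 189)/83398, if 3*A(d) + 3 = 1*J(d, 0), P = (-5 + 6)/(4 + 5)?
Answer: 50/3377619 ≈ 1.4803e-5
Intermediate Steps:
P = 1/9 ≈ 0.11111
A(d) = -1 (A(d) = -1 + (1*0)/3 = -1 + (1/3)*0 = -1 + 0 = -1)
t(m, S) = 100/81 (t(m, S) = (1/9 + 1)**2 = (10/9)**2 = 100/81)
t(A(-6), 189)/83398 = (100/81)/83398 = (100/81)*(1/83398) = 50/3377619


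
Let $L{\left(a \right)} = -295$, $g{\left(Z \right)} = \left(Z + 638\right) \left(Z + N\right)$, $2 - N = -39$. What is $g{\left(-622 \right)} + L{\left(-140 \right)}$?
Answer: $-9591$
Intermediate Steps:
$N = 41$ ($N = 2 - -39 = 2 + 39 = 41$)
$g{\left(Z \right)} = \left(41 + Z\right) \left(638 + Z\right)$ ($g{\left(Z \right)} = \left(Z + 638\right) \left(Z + 41\right) = \left(638 + Z\right) \left(41 + Z\right) = \left(41 + Z\right) \left(638 + Z\right)$)
$g{\left(-622 \right)} + L{\left(-140 \right)} = \left(26158 + \left(-622\right)^{2} + 679 \left(-622\right)\right) - 295 = \left(26158 + 386884 - 422338\right) - 295 = -9296 - 295 = -9591$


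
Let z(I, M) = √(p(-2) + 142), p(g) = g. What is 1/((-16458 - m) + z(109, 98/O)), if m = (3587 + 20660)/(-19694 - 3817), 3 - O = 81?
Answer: -9096871206201/149706847280086741 - 1105534242*√35/149706847280086741 ≈ -6.0808e-5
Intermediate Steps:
O = -78 (O = 3 - 1*81 = 3 - 81 = -78)
m = -24247/23511 (m = 24247/(-23511) = 24247*(-1/23511) = -24247/23511 ≈ -1.0313)
z(I, M) = 2*√35 (z(I, M) = √(-2 + 142) = √140 = 2*√35)
1/((-16458 - m) + z(109, 98/O)) = 1/((-16458 - 1*(-24247/23511)) + 2*√35) = 1/((-16458 + 24247/23511) + 2*√35) = 1/(-386919791/23511 + 2*√35)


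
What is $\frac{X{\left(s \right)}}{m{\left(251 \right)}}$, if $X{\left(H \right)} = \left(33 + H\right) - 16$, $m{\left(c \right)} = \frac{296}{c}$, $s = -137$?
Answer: $- \frac{3765}{37} \approx -101.76$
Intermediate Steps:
$X{\left(H \right)} = 17 + H$
$\frac{X{\left(s \right)}}{m{\left(251 \right)}} = \frac{17 - 137}{296 \cdot \frac{1}{251}} = - \frac{120}{296 \cdot \frac{1}{251}} = - \frac{120}{\frac{296}{251}} = \left(-120\right) \frac{251}{296} = - \frac{3765}{37}$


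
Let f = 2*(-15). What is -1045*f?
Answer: 31350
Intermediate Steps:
f = -30
-1045*f = -1045*(-30) = 31350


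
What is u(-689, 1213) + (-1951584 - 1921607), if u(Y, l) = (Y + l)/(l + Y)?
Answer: -3873190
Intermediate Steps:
u(Y, l) = 1 (u(Y, l) = (Y + l)/(Y + l) = 1)
u(-689, 1213) + (-1951584 - 1921607) = 1 + (-1951584 - 1921607) = 1 - 3873191 = -3873190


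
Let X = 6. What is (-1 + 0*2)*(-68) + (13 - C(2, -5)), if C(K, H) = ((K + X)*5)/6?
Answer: 223/3 ≈ 74.333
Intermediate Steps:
C(K, H) = 5 + 5*K/6 (C(K, H) = ((K + 6)*5)/6 = ((6 + K)*5)*(⅙) = (30 + 5*K)*(⅙) = 5 + 5*K/6)
(-1 + 0*2)*(-68) + (13 - C(2, -5)) = (-1 + 0*2)*(-68) + (13 - (5 + (⅚)*2)) = (-1 + 0)*(-68) + (13 - (5 + 5/3)) = -1*(-68) + (13 - 1*20/3) = 68 + (13 - 20/3) = 68 + 19/3 = 223/3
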